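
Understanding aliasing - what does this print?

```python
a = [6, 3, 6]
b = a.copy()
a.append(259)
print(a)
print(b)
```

Key concept: list.copy() creates independent copy.
Step by step:
`a = [6, 3, 6]` → a = [6, 3, 6]
`b = a.copy()` → b = [6, 3, 6]
`a.append(259)` → a = [6, 3, 6, 259]
`print(a)` → prints [6, 3, 6, 259]
`print(b)` → prints [6, 3, 6]

Answer:
[6, 3, 6, 259]
[6, 3, 6]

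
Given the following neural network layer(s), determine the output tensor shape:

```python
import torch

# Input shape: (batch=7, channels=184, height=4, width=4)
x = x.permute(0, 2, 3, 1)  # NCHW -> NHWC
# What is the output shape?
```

Input: (7, 184, 4, 4) -> Output: (7, 4, 4, 184)

Answer: (7, 4, 4, 184)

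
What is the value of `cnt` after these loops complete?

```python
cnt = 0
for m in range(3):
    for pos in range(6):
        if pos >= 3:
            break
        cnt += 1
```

Inner breaks at 3, outer runs 3 times
`cnt` takes the values: 0 → 1 → 2 → 3 → 4 → 5 → 6 → 7 → 8 → 9

Answer: 9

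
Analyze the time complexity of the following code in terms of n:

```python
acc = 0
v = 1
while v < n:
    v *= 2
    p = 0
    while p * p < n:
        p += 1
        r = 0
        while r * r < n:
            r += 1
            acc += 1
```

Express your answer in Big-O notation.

Each loop level contributes: log n × √n × √n. Multiplying the contributions gives O(n log n).

Answer: O(n log n)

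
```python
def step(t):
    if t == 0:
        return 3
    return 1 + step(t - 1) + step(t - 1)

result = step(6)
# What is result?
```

step(t) = 1 + 2·step(t-1), step(0)=3. Closed form: (3+1)·2^6 - 1 = 255.

Answer: 255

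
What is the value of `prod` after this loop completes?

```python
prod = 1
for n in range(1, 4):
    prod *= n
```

3! = 6
`prod` takes the values: 1 → 2 → 6

Answer: 6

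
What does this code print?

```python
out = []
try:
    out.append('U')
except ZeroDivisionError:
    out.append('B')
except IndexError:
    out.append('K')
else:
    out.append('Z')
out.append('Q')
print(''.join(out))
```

Execution trace: 'U' (try body, no exception) → 'Z' (else) → 'Q' (after the try/except). Output: UZQ

Answer: UZQ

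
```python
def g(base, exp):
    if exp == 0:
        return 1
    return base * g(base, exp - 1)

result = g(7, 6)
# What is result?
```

g(7, 6) = 7 * 7 * 7 * 7 * 7 * 7 = 117649

Answer: 117649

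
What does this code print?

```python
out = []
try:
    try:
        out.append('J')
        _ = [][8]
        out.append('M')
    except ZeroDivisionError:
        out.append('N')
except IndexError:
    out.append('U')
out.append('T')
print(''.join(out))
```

Execution trace: 'J' (try body) → 'U' (outer except IndexError) → 'T' (after the try/except). Output: JUT

Answer: JUT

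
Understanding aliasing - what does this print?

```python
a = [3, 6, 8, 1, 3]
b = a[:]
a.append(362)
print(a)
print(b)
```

Key concept: slice [:] creates copy.
Step by step:
`a = [3, 6, 8, 1, 3]` → a = [3, 6, 8, 1, 3]
`b = a[:]` → b = [3, 6, 8, 1, 3]
`a.append(362)` → a = [3, 6, 8, 1, 3, 362]
`print(a)` → prints [3, 6, 8, 1, 3, 362]
`print(b)` → prints [3, 6, 8, 1, 3]

Answer:
[3, 6, 8, 1, 3, 362]
[3, 6, 8, 1, 3]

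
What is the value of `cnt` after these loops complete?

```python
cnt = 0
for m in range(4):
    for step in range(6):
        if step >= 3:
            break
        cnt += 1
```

Inner breaks at 3, outer runs 4 times
`cnt` takes the values: 0 → 1 → 2 → 3 → 4 → 5 → 6 → 7 → 8 → 9 → 10 → 11 → 12

Answer: 12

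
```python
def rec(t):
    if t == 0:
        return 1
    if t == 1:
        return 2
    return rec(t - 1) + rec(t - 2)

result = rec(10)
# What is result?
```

Build up from base cases: rec(0)=1, rec(1)=2, rec(2)=3, rec(3)=5, rec(4)=8, rec(5)=13, rec(6)=21, ..., rec(10)=144

Answer: 144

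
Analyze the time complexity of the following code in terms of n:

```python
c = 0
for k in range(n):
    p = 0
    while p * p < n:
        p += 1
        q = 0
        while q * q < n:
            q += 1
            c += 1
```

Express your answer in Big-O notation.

Each loop level contributes: n × √n × √n. Multiplying the contributions gives O(n^2).

Answer: O(n^2)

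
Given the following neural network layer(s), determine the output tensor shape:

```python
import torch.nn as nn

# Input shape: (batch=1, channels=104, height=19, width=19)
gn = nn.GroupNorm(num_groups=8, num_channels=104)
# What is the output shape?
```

Input: (1, 104, 19, 19) -> Output: (1, 104, 19, 19)

Answer: (1, 104, 19, 19)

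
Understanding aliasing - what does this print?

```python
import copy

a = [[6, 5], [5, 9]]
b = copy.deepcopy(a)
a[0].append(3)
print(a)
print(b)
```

Key concept: deep copy is fully independent.
Step by step:
`a = [[6, 5], [5, 9]]` → a = [[6, 5], [5, 9]]
`b = copy.deepcopy(a)` → b = [[6, 5], [5, 9]]
`a[0].append(3)` → a = [[6, 5, 3], [5, 9]]
`print(a)` → prints [[6, 5, 3], [5, 9]]
`print(b)` → prints [[6, 5], [5, 9]]

Answer:
[[6, 5, 3], [5, 9]]
[[6, 5], [5, 9]]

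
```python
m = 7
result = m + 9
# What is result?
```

Trace:
`m = 7` → m = 7
`result = m + 9` → result = 16
So result = 16

Answer: 16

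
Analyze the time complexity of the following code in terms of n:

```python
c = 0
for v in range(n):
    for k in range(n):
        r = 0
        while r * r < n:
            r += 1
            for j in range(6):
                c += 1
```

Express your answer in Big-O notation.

Each loop level contributes: n × n × √n × 1. Multiplying the contributions gives O(n^2√n).

Answer: O(n^2√n)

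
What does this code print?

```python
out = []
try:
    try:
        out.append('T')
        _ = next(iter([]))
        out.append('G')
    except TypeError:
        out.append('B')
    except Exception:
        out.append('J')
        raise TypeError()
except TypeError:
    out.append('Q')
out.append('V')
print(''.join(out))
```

Execution trace: 'T' (inner try body) → 'J' (inner except Exception) → 'Q' (outer except TypeError) → 'V' (after the try/except). Output: TJQV

Answer: TJQV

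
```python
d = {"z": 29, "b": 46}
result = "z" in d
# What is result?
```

Trace:
`d = {"z": 29, "b": 46}` → d = {'z': 29, 'b': 46}
`result = "z" in d` → result = True
So result = True

Answer: True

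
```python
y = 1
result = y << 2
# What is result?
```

Trace:
`y = 1` → y = 1
`result = y << 2` → result = 4
So result = 4

Answer: 4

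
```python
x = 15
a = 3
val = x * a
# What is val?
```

Trace:
`x = 15` → x = 15
`a = 3` → a = 3
`val = x * a` → val = 45
So val = 45

Answer: 45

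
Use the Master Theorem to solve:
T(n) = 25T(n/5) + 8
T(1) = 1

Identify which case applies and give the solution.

a=25, b=5, f(n)=8. log_5(25) = 2. Since c=0 < 2, Case 1 applies: T(n) = Θ(n^log_b(a)) = O(n^2).

Answer: O(n^2) - Case 1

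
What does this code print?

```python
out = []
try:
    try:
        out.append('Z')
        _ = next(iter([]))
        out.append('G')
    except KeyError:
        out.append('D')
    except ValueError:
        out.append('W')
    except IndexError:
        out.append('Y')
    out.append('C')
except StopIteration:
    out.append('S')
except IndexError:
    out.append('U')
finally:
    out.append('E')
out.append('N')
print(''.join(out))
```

Execution trace: 'Z' (inner try body) → 'S' (except StopIteration) → 'E' (finally) → 'N' (after the try/except). Output: ZSEN

Answer: ZSEN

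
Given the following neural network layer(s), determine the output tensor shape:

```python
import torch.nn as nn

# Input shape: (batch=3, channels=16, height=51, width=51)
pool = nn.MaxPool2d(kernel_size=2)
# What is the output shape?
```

Input: (3, 16, 51, 51) -> Output: (3, 16, 25, 25)

Answer: (3, 16, 25, 25)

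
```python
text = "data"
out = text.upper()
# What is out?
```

Trace:
`text = "data"` → text = 'data'
`out = text.upper()` → out = 'DATA'
So out = 'DATA'

Answer: 'DATA'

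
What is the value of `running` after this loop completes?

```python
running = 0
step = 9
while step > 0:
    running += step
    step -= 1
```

Sum 9 down to 1
`running` takes the values: 0 → 9 → 17 → 24 → 30 → 35 → 39 → 42 → 44 → 45

Answer: 45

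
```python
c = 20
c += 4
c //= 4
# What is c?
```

Trace:
`c = 20` → c = 20
`c += 4` → c = 24
`c //= 4` → c = 6
So c = 6

Answer: 6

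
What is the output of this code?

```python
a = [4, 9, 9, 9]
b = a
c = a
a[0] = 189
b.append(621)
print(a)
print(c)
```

Key concept: multiple aliases.
Step by step:
`a = [4, 9, 9, 9]` → a = [4, 9, 9, 9]
`b = a` → b = [4, 9, 9, 9] (same object as a)
`c = a` → c = [4, 9, 9, 9] (same object as a, b)
`a[0] = 189` → a = [189, 9, 9, 9] (same object as b, c); b = [189, 9, 9, 9] (same object as a, c); c = [189, 9, 9, 9] (same object as a, b)
`b.append(621)` → a = [189, 9, 9, 9, 621] (same object as b, c); b = [189, 9, 9, 9, 621] (same object as a, c); c = [189, 9, 9, 9, 621] (same object as a, b)
`print(a)` → prints [189, 9, 9, 9, 621]
`print(c)` → prints [189, 9, 9, 9, 621]

Answer:
[189, 9, 9, 9, 621]
[189, 9, 9, 9, 621]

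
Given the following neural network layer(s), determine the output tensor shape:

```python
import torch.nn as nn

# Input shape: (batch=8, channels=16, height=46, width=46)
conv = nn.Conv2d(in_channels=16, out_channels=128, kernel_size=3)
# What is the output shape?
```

Input: (8, 16, 46, 46) -> Output: (8, 128, 44, 44)

Answer: (8, 128, 44, 44)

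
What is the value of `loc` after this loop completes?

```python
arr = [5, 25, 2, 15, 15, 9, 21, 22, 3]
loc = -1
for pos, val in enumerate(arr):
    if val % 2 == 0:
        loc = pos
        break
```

First even number index in [5, 25, 2, 15, 15, 9, 21, 22, 3]
`loc` takes the values: -1 → 2

Answer: 2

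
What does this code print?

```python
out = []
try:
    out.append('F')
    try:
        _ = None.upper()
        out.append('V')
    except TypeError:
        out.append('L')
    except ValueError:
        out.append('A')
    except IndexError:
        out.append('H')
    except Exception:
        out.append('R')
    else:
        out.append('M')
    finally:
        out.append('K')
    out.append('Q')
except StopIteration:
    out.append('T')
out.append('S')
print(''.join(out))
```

Execution trace: 'F' (try body) → 'R' (inner except Exception) → 'K' (inner finally) → 'Q' (try body, no exception) → 'S' (after the try/except). Output: FRKQS

Answer: FRKQS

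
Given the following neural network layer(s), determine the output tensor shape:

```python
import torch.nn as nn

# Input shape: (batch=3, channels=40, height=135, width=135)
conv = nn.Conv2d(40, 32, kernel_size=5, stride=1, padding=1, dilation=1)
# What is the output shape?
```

Input: (3, 40, 135, 135) -> Output: (3, 32, 133, 133)

Answer: (3, 32, 133, 133)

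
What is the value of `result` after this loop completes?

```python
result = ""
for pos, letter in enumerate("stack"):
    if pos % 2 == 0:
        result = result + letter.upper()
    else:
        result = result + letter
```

Uppercase even positions in 'stack'
`result` takes the values: "" → "S" → "St" → "StA" → "StAc" → "StAcK"

Answer: "StAcK"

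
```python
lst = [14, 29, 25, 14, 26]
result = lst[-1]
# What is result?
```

Trace:
`lst = [14, 29, 25, 14, 26]` → lst = [14, 29, 25, 14, 26]
`result = lst[-1]` → result = 26
So result = 26

Answer: 26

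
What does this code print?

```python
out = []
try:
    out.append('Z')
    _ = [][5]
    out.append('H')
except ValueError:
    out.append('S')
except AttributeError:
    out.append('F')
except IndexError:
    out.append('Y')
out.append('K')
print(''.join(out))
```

Execution trace: 'Z' (try body) → 'Y' (except IndexError) → 'K' (after the try/except). Output: ZYK

Answer: ZYK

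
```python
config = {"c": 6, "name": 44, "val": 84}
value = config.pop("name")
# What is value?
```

Trace:
`config = {"c": 6, "name": 44, "val": 84}` → config = {'c': 6, 'name': 44, 'val': 84}
`value = config.pop("name")` → config = {'c': 6, 'val': 84}; value = 44
So value = 44

Answer: 44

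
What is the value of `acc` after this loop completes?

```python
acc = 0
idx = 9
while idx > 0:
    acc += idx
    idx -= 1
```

Sum 9 down to 1
`acc` takes the values: 0 → 9 → 17 → 24 → 30 → 35 → 39 → 42 → 44 → 45

Answer: 45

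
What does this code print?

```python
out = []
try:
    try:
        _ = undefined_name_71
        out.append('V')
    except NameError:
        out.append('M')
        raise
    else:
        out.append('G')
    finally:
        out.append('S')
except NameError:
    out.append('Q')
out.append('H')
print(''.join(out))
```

Execution trace: 'M' (inner except NameError) → 'S' (inner finally) → 'Q' (outer except NameError) → 'H' (after the try/except). Output: MSQH

Answer: MSQH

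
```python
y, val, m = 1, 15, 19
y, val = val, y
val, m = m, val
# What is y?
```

Trace:
`y, val, m = 1, 15, 19` → y = 1; val = 15; m = 19
`y, val = val, y` → y = 15; val = 1
`val, m = m, val` → val = 19; m = 1
So y = 15

Answer: 15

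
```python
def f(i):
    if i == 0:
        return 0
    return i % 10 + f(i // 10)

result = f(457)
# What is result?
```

Sum of digits of 457: 7 + 5 + 4 = 16

Answer: 16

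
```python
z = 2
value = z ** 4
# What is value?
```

Trace:
`z = 2` → z = 2
`value = z ** 4` → value = 16
So value = 16

Answer: 16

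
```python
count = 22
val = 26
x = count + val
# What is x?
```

Trace:
`count = 22` → count = 22
`val = 26` → val = 26
`x = count + val` → x = 48
So x = 48

Answer: 48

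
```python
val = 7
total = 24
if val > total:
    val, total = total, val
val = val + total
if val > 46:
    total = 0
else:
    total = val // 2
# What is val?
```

Trace:
`val = 7` → val = 7
`total = 24` → total = 24
`if val > total: ...` → val > total is False → no variable changes
`val = val + total` → val = 31
`if val > 46: ...` → val > 46 is False, take else branch → total = 15
So val = 31

Answer: 31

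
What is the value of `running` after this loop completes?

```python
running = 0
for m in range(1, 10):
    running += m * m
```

Sum of squares 1² to 9² = 285
`running` takes the values: 0 → 1 → 5 → 14 → 30 → 55 → 91 → 140 → 204 → 285

Answer: 285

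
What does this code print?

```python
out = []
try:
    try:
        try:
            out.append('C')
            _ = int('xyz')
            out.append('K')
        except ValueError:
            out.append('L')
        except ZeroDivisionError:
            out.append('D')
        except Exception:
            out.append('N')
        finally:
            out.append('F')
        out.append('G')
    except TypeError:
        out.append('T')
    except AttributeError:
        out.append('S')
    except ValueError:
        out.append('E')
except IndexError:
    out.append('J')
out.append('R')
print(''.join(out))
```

Execution trace: 'C' (inner try body) → 'L' (inner except ValueError) → 'F' (inner finally) → 'G' (try body, no exception) → 'R' (after the try/except). Output: CLFGR

Answer: CLFGR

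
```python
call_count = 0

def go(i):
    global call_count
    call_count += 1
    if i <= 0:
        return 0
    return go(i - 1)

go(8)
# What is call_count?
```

Linear recursion stepping by 1: 9 calls from i=8 down to ≤0.

Answer: 9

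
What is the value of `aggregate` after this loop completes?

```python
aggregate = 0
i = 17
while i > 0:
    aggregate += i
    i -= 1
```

Sum 17 down to 1
`aggregate` takes the values: 0 → 17 → 33 → 48 → 62 → 75 → 87 → 98 → 108 → 117 → 125 → 132 → 138 → 143 → 147 → 150 → 152 → 153

Answer: 153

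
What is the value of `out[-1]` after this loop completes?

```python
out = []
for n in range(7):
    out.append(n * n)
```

Last element of squares 0 to 6
`out` takes the values: [] → [0] → [0, 1] → [0, 1, 4] → [0, 1, 4, 9] → [0, 1, 4, 9, 16] → [0, 1, 4, 9, 16, 25] → [0, 1, 4, 9, 16, 25, 36]
So `out[-1]` = 36

Answer: 36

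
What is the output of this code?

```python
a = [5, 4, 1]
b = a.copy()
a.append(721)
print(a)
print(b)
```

Key concept: list.copy() creates independent copy.
Step by step:
`a = [5, 4, 1]` → a = [5, 4, 1]
`b = a.copy()` → b = [5, 4, 1]
`a.append(721)` → a = [5, 4, 1, 721]
`print(a)` → prints [5, 4, 1, 721]
`print(b)` → prints [5, 4, 1]

Answer:
[5, 4, 1, 721]
[5, 4, 1]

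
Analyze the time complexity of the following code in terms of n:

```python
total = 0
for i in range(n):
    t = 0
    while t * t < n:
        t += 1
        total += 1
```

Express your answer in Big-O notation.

Each loop level contributes: n × √n. Multiplying the contributions gives O(n√n).

Answer: O(n√n)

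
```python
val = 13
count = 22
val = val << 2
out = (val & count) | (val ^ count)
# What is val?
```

Trace:
`val = 13` → val = 13
`count = 22` → count = 22
`val = val << 2` → val = 52
`out = (val & count) | (val ^ count)` → out = 54
So val = 52

Answer: 52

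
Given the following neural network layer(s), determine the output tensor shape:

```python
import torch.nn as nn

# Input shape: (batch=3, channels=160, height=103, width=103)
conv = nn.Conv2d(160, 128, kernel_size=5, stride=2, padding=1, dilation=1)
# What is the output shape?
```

Input: (3, 160, 103, 103) -> Output: (3, 128, 51, 51)

Answer: (3, 128, 51, 51)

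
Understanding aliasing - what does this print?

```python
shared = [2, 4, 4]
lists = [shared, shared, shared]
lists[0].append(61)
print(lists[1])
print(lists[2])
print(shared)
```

Key concept: list of same reference.
Step by step:
`shared = [2, 4, 4]` → shared = [2, 4, 4]
`lists = [shared, shared, shared]` → lists = [[2, 4, 4], [2, 4, 4], [2, 4, 4]]
`lists[0].append(61)` → shared = [2, 4, 4, 61]; lists = [[2, 4, 4, 61], [2, 4, 4, 61], [2, 4, 4, 61]]
`print(lists[1])` → prints [2, 4, 4, 61]
`print(lists[2])` → prints [2, 4, 4, 61]
`print(shared)` → prints [2, 4, 4, 61]

Answer:
[2, 4, 4, 61]
[2, 4, 4, 61]
[2, 4, 4, 61]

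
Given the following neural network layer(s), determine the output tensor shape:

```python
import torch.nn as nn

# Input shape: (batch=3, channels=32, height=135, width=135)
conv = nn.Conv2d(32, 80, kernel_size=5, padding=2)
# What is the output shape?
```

Input: (3, 32, 135, 135) -> Output: (3, 80, 135, 135)

Answer: (3, 80, 135, 135)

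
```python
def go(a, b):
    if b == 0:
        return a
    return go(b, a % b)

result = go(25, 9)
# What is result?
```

go(25, 9) -> go(9, 7) -> go(7, 2) -> go(2, 1) -> go(1, 0) -> 1

Answer: 1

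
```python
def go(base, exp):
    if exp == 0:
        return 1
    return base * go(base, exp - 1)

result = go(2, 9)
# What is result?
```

go(2, 9) = 2 * 2 * 2 * 2 * 2 * 2 * 2 * 2 * 2 = 512

Answer: 512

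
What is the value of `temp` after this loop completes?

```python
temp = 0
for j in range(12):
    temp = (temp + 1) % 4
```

Increment mod 4, 12 times = 0
`temp` takes the values: 0 → 1 → 2 → 3 → 0 → 1 → 2 → 3 → 0 → 1 → 2 → 3 → 0

Answer: 0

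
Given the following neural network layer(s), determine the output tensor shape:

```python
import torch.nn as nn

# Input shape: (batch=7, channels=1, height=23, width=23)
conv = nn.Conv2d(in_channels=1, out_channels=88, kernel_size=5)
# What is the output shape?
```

Input: (7, 1, 23, 23) -> Output: (7, 88, 19, 19)

Answer: (7, 88, 19, 19)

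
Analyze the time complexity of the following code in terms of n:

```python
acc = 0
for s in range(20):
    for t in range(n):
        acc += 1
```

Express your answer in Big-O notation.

Each loop level contributes: 1 × n. Multiplying the contributions gives O(n).

Answer: O(n)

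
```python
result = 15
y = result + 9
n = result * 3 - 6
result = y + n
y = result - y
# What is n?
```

Trace:
`result = 15` → result = 15
`y = result + 9` → y = 24
`n = result * 3 - 6` → n = 39
`result = y + n` → result = 63
`y = result - y` → y = 39
So n = 39

Answer: 39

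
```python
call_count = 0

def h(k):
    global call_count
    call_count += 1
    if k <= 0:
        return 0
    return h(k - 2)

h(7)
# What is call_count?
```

Linear recursion stepping by 2: 5 calls from k=7 down to ≤0.

Answer: 5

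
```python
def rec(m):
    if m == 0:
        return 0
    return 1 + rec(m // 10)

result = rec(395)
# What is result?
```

Count of digits of 395: 3

Answer: 3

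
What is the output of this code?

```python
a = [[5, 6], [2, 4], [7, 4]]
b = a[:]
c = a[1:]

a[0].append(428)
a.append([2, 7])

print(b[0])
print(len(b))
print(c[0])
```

Key concept: slice with nested mutation.
Step by step:
`a = [[5, 6], [2, 4], [7, 4]]` → a = [[5, 6], [2, 4], [7, 4]]
`b = a[:]` → b = [[5, 6], [2, 4], [7, 4]]
`c = a[1:]` → c = [[2, 4], [7, 4]]
`a[0].append(428)` → a = [[5, 6, 428], [2, 4], [7, 4]]; b = [[5, 6, 428], [2, 4], [7, 4]]
`a.append([2, 7])` → a = [[5, 6, 428], [2, 4], [7, 4], [2, 7]]
`print(b[0])` → prints [5, 6, 428]
`print(len(b))` → prints 3
`print(c[0])` → prints [2, 4]

Answer:
[5, 6, 428]
3
[2, 4]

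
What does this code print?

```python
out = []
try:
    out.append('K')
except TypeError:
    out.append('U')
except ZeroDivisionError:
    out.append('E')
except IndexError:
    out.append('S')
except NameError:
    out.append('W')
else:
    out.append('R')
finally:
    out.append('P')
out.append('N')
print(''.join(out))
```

Execution trace: 'K' (try body, no exception) → 'R' (else) → 'P' (finally) → 'N' (after the try/except). Output: KRPN

Answer: KRPN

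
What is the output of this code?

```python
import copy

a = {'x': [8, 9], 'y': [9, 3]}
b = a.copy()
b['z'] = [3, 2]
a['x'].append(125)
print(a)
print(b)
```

Key concept: shallow copy of dict with mutable values.
Step by step:
`a = {'x': [8, 9], 'y': [9, 3]}` → a = {'x': [8, 9], 'y': [9, 3]}
`b = a.copy()` → b = {'x': [8, 9], 'y': [9, 3]}
`b['z'] = [3, 2]` → b = {'x': [8, 9], 'y': [9, 3], 'z': [3, 2]}
`a['x'].append(125)` → a = {'x': [8, 9, 125], 'y': [9, 3]}; b = {'x': [8, 9, 125], 'y': [9, 3], 'z': [3, 2]}
`print(a)` → prints {'x': [8, 9, 125], 'y': [9, 3]}
`print(b)` → prints {'x': [8, 9, 125], 'y': [9, 3], 'z': [3, 2]}

Answer:
{'x': [8, 9, 125], 'y': [9, 3]}
{'x': [8, 9, 125], 'y': [9, 3], 'z': [3, 2]}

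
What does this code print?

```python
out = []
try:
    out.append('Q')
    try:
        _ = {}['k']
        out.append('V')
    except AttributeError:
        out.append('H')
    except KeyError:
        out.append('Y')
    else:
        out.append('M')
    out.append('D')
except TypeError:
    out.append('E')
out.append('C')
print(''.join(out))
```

Execution trace: 'Q' (try body) → 'Y' (inner except KeyError) → 'D' (try body, no exception) → 'C' (after the try/except). Output: QYDC

Answer: QYDC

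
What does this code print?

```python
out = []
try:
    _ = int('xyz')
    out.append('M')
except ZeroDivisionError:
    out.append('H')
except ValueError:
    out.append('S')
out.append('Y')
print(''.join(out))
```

Execution trace: 'S' (except ValueError) → 'Y' (after the try/except). Output: SY

Answer: SY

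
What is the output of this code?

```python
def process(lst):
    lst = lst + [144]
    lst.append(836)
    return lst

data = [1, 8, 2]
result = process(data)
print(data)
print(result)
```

Key concept: rebinding parameter vs mutation.
Step by step:
`data = [1, 8, 2]` → data = [1, 8, 2]
`result = process(data)` → result = [1, 8, 2, 144, 836]
`print(data)` → prints [1, 8, 2]
`print(result)` → prints [1, 8, 2, 144, 836]

Answer:
[1, 8, 2]
[1, 8, 2, 144, 836]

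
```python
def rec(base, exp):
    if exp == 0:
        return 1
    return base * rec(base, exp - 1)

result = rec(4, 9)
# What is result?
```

rec(4, 9) = 4 * 4 * 4 * 4 * 4 * 4 * 4 * 4 * 4 = 262144

Answer: 262144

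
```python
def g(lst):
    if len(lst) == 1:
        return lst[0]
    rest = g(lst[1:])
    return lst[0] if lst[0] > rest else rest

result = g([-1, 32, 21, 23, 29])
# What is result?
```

Recursive max over [-1, 32, 21, 23, 29] = 32

Answer: 32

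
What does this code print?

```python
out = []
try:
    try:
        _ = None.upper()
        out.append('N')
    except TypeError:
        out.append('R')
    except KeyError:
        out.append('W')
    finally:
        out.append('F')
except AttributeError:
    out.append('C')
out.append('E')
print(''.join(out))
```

Execution trace: 'F' (inner finally) → 'C' (outer except AttributeError) → 'E' (after the try/except). Output: FCE

Answer: FCE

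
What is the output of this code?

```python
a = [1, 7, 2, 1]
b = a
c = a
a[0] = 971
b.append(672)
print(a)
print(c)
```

Key concept: multiple aliases.
Step by step:
`a = [1, 7, 2, 1]` → a = [1, 7, 2, 1]
`b = a` → b = [1, 7, 2, 1] (same object as a)
`c = a` → c = [1, 7, 2, 1] (same object as a, b)
`a[0] = 971` → a = [971, 7, 2, 1] (same object as b, c); b = [971, 7, 2, 1] (same object as a, c); c = [971, 7, 2, 1] (same object as a, b)
`b.append(672)` → a = [971, 7, 2, 1, 672] (same object as b, c); b = [971, 7, 2, 1, 672] (same object as a, c); c = [971, 7, 2, 1, 672] (same object as a, b)
`print(a)` → prints [971, 7, 2, 1, 672]
`print(c)` → prints [971, 7, 2, 1, 672]

Answer:
[971, 7, 2, 1, 672]
[971, 7, 2, 1, 672]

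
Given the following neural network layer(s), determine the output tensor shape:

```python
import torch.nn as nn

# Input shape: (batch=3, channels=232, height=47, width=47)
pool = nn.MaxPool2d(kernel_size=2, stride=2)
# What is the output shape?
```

Input: (3, 232, 47, 47) -> Output: (3, 232, 23, 23)

Answer: (3, 232, 23, 23)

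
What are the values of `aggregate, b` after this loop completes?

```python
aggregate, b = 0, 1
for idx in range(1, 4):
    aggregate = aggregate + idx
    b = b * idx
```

Sum and factorial of 1 to 3
`aggregate, b` takes the values: (0, 1) → (1, 1) → (3, 1) → (3, 2) → (6, 2) → (6, 6)

Answer: 6, 6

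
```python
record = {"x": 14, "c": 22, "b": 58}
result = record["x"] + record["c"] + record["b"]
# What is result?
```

Trace:
`record = {"x": 14, "c": 22, "b": 58}` → record = {'x': 14, 'c': 22, 'b': 58}
`result = record["x"] + record["c"] + record["b"]` → result = 94
So result = 94

Answer: 94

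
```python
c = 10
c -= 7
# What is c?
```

Trace:
`c = 10` → c = 10
`c -= 7` → c = 3
So c = 3

Answer: 3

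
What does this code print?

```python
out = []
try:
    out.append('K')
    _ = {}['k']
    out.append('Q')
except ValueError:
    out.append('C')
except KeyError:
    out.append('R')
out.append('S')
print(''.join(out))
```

Execution trace: 'K' (try body) → 'R' (except KeyError) → 'S' (after the try/except). Output: KRS

Answer: KRS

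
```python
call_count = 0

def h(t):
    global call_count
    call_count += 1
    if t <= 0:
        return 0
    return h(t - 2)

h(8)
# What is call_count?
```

Linear recursion stepping by 2: 5 calls from t=8 down to ≤0.

Answer: 5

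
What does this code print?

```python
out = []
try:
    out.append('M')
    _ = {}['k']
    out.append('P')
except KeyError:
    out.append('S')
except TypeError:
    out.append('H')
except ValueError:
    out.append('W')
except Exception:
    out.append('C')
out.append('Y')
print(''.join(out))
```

Execution trace: 'M' (try body) → 'S' (except KeyError) → 'Y' (after the try/except). Output: MSY

Answer: MSY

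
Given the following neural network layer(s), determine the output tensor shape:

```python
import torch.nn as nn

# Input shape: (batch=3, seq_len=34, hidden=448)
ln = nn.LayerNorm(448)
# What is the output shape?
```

Input: (3, 34, 448) -> Output: (3, 34, 448)

Answer: (3, 34, 448)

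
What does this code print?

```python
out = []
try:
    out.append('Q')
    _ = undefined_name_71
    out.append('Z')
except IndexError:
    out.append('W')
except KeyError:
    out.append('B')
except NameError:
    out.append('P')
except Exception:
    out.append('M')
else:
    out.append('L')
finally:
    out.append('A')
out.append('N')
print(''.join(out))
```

Execution trace: 'Q' (try body) → 'P' (except NameError) → 'A' (finally) → 'N' (after the try/except). Output: QPAN

Answer: QPAN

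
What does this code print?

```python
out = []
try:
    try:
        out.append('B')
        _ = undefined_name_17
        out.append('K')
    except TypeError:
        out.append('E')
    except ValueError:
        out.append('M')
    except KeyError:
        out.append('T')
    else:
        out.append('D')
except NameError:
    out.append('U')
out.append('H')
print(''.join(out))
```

Execution trace: 'B' (try body) → 'U' (outer except NameError) → 'H' (after the try/except). Output: BUH

Answer: BUH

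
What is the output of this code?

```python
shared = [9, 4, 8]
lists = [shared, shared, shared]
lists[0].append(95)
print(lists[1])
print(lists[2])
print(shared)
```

Key concept: list of same reference.
Step by step:
`shared = [9, 4, 8]` → shared = [9, 4, 8]
`lists = [shared, shared, shared]` → lists = [[9, 4, 8], [9, 4, 8], [9, 4, 8]]
`lists[0].append(95)` → shared = [9, 4, 8, 95]; lists = [[9, 4, 8, 95], [9, 4, 8, 95], [9, 4, 8, 95]]
`print(lists[1])` → prints [9, 4, 8, 95]
`print(lists[2])` → prints [9, 4, 8, 95]
`print(shared)` → prints [9, 4, 8, 95]

Answer:
[9, 4, 8, 95]
[9, 4, 8, 95]
[9, 4, 8, 95]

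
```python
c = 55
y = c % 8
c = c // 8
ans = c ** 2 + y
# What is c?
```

Trace:
`c = 55` → c = 55
`y = c % 8` → y = 7
`c = c // 8` → c = 6
`ans = c ** 2 + y` → ans = 43
So c = 6

Answer: 6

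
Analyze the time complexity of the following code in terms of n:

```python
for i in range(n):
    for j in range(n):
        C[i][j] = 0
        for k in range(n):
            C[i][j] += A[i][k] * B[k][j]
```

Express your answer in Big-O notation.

This is Naive matrix multiplication. Time complexity: O(n³).

Answer: O(n³)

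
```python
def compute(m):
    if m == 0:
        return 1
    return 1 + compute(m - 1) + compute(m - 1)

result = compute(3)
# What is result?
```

compute(m) = 1 + 2·compute(m-1), compute(0)=1. Closed form: (1+1)·2^3 - 1 = 15.

Answer: 15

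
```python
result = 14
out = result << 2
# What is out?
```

Trace:
`result = 14` → result = 14
`out = result << 2` → out = 56
So out = 56

Answer: 56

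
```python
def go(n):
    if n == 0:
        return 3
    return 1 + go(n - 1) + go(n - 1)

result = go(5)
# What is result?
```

go(n) = 1 + 2·go(n-1), go(0)=3. Closed form: (3+1)·2^5 - 1 = 127.

Answer: 127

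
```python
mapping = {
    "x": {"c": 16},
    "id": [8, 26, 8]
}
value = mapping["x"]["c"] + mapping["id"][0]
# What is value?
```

Trace:
`mapping = { ...` → mapping = {'x': {'c': 16}, 'id': [8, 26, 8]}
`value = mapping["x"]["c"] + mapping["id"][0]` → value = 24
So value = 24

Answer: 24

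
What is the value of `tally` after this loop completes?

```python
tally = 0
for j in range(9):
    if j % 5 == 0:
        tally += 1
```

Count numbers divisible by 5 in range(9)
`tally` takes the values: 0 → 1 → 2

Answer: 2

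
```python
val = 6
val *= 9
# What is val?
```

Trace:
`val = 6` → val = 6
`val *= 9` → val = 54
So val = 54

Answer: 54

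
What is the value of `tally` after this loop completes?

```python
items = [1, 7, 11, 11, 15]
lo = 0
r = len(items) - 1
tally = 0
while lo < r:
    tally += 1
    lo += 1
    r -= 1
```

Iterations until pointers meet (list length 5)
`tally` takes the values: 0 → 1 → 2

Answer: 2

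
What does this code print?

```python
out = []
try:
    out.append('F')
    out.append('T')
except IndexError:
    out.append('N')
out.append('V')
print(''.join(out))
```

Execution trace: 'F' (try body) → 'T' (try body, no exception) → 'V' (after the try/except). Output: FTV

Answer: FTV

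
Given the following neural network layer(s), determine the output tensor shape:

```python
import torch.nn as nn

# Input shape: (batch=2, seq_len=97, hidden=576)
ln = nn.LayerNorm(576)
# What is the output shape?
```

Input: (2, 97, 576) -> Output: (2, 97, 576)

Answer: (2, 97, 576)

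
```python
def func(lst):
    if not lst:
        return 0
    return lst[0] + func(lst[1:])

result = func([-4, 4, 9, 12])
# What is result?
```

(-4) + 4 + 9 + 12 + 0 = 21

Answer: 21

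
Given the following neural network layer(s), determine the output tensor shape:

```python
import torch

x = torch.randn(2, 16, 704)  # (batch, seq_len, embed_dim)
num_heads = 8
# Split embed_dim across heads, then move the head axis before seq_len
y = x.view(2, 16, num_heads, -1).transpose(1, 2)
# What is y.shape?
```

Input: (2, 16, 704) -> head_dim = 704 // 8 = 88; after view: (2, 16, 8, 88) -> after transpose(1, 2): (2, 8, 16, 88) -> Output: (2, 8, 16, 88)

Answer: (2, 8, 16, 88)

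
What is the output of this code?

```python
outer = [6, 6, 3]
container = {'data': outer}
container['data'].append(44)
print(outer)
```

Key concept: dict holds reference to list.
Step by step:
`outer = [6, 6, 3]` → outer = [6, 6, 3]
`container = {'data': outer}` → container = {'data': [6, 6, 3]}
`container['data'].append(44)` → outer = [6, 6, 3, 44]; container = {'data': [6, 6, 3, 44]}
`print(outer)` → prints [6, 6, 3, 44]

Answer: [6, 6, 3, 44]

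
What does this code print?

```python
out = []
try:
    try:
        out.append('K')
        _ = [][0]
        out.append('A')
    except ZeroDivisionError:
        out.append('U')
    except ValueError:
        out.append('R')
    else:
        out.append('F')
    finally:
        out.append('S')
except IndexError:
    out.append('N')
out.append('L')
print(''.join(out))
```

Execution trace: 'K' (inner try body) → 'S' (inner finally) → 'N' (outer except IndexError) → 'L' (after the try/except). Output: KSNL

Answer: KSNL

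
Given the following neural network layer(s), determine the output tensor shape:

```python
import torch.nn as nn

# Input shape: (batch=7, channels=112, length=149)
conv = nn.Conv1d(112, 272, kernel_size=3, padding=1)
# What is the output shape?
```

Input: (7, 112, 149) -> Output: (7, 272, 149)

Answer: (7, 272, 149)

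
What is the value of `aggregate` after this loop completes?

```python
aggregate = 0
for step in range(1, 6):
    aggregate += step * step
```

Sum of squares 1² to 5² = 55
`aggregate` takes the values: 0 → 1 → 5 → 14 → 30 → 55

Answer: 55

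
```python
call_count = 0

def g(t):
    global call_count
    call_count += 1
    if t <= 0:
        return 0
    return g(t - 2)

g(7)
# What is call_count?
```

Linear recursion stepping by 2: 5 calls from t=7 down to ≤0.

Answer: 5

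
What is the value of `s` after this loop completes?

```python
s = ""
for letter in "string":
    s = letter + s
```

Reverse 'string'
`s` takes the values: "" → "s" → "ts" → "rts" → "irts" → "nirts" → "gnirts"

Answer: "gnirts"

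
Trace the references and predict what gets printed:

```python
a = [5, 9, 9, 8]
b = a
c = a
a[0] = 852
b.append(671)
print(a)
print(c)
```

Key concept: multiple aliases.
Step by step:
`a = [5, 9, 9, 8]` → a = [5, 9, 9, 8]
`b = a` → b = [5, 9, 9, 8] (same object as a)
`c = a` → c = [5, 9, 9, 8] (same object as a, b)
`a[0] = 852` → a = [852, 9, 9, 8] (same object as b, c); b = [852, 9, 9, 8] (same object as a, c); c = [852, 9, 9, 8] (same object as a, b)
`b.append(671)` → a = [852, 9, 9, 8, 671] (same object as b, c); b = [852, 9, 9, 8, 671] (same object as a, c); c = [852, 9, 9, 8, 671] (same object as a, b)
`print(a)` → prints [852, 9, 9, 8, 671]
`print(c)` → prints [852, 9, 9, 8, 671]

Answer:
[852, 9, 9, 8, 671]
[852, 9, 9, 8, 671]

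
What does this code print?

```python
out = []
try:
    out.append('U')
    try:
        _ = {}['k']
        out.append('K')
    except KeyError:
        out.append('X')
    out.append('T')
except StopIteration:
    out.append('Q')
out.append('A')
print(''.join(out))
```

Execution trace: 'U' (try body) → 'X' (inner except KeyError) → 'T' (try body, no exception) → 'A' (after the try/except). Output: UXTA

Answer: UXTA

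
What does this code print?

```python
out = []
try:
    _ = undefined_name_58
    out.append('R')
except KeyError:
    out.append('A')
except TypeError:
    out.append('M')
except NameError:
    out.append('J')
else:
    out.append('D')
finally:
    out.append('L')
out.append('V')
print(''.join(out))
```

Execution trace: 'J' (except NameError) → 'L' (finally) → 'V' (after the try/except). Output: JLV

Answer: JLV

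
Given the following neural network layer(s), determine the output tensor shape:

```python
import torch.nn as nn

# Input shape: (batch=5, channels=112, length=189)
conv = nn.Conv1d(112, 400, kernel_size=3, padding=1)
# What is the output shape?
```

Input: (5, 112, 189) -> Output: (5, 400, 189)

Answer: (5, 400, 189)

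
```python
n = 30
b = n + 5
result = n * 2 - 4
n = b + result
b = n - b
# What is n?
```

Trace:
`n = 30` → n = 30
`b = n + 5` → b = 35
`result = n * 2 - 4` → result = 56
`n = b + result` → n = 91
`b = n - b` → b = 56
So n = 91

Answer: 91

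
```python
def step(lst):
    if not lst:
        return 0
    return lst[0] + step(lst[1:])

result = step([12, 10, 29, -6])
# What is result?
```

12 + 10 + 29 + (-6) + 0 = 45

Answer: 45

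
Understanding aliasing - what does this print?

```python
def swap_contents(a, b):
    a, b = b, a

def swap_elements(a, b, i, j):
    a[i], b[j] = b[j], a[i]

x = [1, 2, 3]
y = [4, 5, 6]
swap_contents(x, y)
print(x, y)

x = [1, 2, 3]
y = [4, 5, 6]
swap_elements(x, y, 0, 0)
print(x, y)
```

Key concept: parameter rebinding vs mutation.
Step by step:
`x = [1, 2, 3]` → x = [1, 2, 3]
`y = [4, 5, 6]` → y = [4, 5, 6]
`swap_contents(x, y)` → no visible change to tracked variables
`print(x, y)` → prints [1, 2, 3] [4, 5, 6]
`x = [1, 2, 3]` → x = [1, 2, 3]
`y = [4, 5, 6]` → y = [4, 5, 6]
`swap_elements(x, y, 0, 0)` → x = [4, 2, 3]; y = [1, 5, 6]
`print(x, y)` → prints [4, 2, 3] [1, 5, 6]

Answer:
[1, 2, 3] [4, 5, 6]
[4, 2, 3] [1, 5, 6]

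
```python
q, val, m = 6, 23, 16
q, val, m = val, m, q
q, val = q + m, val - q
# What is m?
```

Trace:
`q, val, m = 6, 23, 16` → q = 6; val = 23; m = 16
`q, val, m = val, m, q` → q = 23; val = 16; m = 6
`q, val = q + m, val - q` → q = 29; val = -7
So m = 6

Answer: 6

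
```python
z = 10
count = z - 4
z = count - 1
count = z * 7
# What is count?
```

Trace:
`z = 10` → z = 10
`count = z - 4` → count = 6
`z = count - 1` → z = 5
`count = z * 7` → count = 35
So count = 35

Answer: 35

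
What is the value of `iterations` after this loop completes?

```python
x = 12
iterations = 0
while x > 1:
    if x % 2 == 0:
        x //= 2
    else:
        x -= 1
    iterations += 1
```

Steps to reduce 12 to 1
`iterations` takes the values: 0 → 1 → 2 → 3 → 4

Answer: 4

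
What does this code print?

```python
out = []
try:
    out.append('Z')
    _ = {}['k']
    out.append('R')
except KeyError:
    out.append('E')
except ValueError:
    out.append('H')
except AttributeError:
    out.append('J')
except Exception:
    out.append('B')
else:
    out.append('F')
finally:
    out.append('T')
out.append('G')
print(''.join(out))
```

Execution trace: 'Z' (try body) → 'E' (except KeyError) → 'T' (finally) → 'G' (after the try/except). Output: ZETG

Answer: ZETG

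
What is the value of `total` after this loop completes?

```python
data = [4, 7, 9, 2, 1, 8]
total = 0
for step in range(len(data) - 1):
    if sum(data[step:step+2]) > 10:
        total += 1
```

Count windows with sum > 10
`total` takes the values: 0 → 1 → 2 → 3

Answer: 3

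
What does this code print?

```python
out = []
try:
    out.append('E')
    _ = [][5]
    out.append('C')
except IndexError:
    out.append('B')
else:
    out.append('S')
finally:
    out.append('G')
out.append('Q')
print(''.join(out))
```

Execution trace: 'E' (try body) → 'B' (except IndexError) → 'G' (finally) → 'Q' (after the try/except). Output: EBGQ

Answer: EBGQ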